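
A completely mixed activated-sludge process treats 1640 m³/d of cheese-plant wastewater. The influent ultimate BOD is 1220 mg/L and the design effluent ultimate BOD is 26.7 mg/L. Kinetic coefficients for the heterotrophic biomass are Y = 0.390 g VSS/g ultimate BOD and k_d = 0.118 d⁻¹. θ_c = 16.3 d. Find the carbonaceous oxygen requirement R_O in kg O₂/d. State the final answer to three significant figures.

Observed yield with endogenous decay: Y_obs = Y / (1 + k_d·θ_c) = 0.390 / (1 + 0.118 × 16.3) = 0.390 / 2.923 = 0.1334 g VSS/g ultimate BOD.
Mass of ultimate BOD removed per day: Q(S₀ − S) = 1640 × 1193 g/m³ = 1957 kg/d.
P_X = Y_obs·Q·(S₀ − S) = 0.1334 × 1957 = 261.1 kg VSS/d.
R_O = Q·(S₀ − S) − 1.42·P_X = 1957 − 1.42 × 261.1 = 1586 kg O₂/d.

R_O ≈ 1590 kg O₂/d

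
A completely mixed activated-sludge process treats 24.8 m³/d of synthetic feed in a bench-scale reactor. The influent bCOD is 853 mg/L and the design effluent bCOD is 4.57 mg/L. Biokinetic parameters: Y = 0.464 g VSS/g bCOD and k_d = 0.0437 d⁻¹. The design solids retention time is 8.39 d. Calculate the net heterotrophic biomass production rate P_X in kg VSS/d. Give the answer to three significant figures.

P_X ≈ 7.14 kg VSS/d

Observed yield with endogenous decay: Y_obs = Y / (1 + k_d·θ_c) = 0.464 / (1 + 0.0437 × 8.39) = 0.464 / 1.367 = 0.3395 g VSS/g bCOD.
ΔS = 853 − 4.57 = 848.4 mg/L, so the substrate removal rate is 24.8 × 848.4/1000 = 21.04 kg bCOD/d.
Net biomass production P_X = Y_obs × Q·(S₀ − S) = 0.3395 × 21.04 = 7.144 kg VSS/d.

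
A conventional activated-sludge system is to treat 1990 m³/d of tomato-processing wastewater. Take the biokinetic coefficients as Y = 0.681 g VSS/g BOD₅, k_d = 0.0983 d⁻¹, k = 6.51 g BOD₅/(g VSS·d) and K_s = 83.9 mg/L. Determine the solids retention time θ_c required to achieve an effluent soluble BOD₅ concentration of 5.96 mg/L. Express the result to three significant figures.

At the target effluent, Y k S/(K_s+S) = 0.681×6.51×5.96/89.86 = 0.2940 d⁻¹.
Then 1/θ_c = μ − k_d = 0.2940 − 0.0983 = 0.1957 d⁻¹, giving θ_c = 5.109 d.

θ_c ≈ 5.11 d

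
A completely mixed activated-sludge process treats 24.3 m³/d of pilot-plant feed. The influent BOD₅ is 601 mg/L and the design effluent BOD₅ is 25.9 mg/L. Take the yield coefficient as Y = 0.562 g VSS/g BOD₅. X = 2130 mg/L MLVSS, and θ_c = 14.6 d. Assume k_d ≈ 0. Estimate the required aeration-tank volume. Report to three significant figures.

With k_d = 0 the design equation reduces to V = Y Q (S₀−S) θ_c / X = 0.562 × 24.3 × (601 − 25.9) × 14.6 / 2130 = 53.83 m³.

V ≈ 53.8 m³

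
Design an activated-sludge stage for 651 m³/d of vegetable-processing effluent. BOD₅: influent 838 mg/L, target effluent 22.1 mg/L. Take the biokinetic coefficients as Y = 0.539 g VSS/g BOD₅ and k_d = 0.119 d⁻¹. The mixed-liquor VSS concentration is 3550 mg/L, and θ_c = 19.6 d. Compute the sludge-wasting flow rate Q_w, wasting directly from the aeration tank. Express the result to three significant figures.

Q_w ≈ 24.2 m³/d

Steady-state biomass mass balance: V·X·(1 + k_d·θ_c) = Y·Q·(S₀ − S)·θ_c, so V = 0.539 × 651 × (838 − 22.1) × 19.6 / [3550 × (1 + 0.119 × 19.6)] = 5.61×10^6 / 11830 = 474.3 m³.
With mixed-liquor wasting, θ_c = V/Q_w, so Q_w = V/θ_c = 474.3/19.6 = 24.20 m³/d.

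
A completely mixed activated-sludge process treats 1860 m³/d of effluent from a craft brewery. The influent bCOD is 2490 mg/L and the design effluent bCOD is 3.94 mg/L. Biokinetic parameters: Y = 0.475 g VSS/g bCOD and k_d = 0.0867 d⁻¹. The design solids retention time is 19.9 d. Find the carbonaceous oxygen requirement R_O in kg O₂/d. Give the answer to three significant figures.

Y_obs = Y / (1 + k_d θ_c) = 0.475 / (1 + 0.0867 × 19.9) = 0.475 / 2.725 = 0.1743.
Q·(S₀ − S) = 1860 × (2490 − 3.94) × 10⁻³ = 4624 kg/d removed.
Biomass synthesised: P_X = Y_obs × 4624 = 805.9 kg VSS/d.
R_O = Q·ΔS − 1.42 P_X = 4624 − 1144 = 3480 kg O₂/d.

R_O ≈ 3480 kg O₂/d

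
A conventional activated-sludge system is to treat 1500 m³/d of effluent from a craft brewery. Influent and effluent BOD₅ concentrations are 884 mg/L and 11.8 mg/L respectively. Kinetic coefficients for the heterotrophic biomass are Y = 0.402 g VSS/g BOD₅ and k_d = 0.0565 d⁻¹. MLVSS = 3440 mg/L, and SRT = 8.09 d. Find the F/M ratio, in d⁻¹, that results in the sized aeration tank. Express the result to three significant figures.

F/M ≈ 0.454 d⁻¹

Steady-state biomass mass balance: V·X·(1 + k_d·θ_c) = Y·Q·(S₀ − S)·θ_c, so V = 0.402 × 1500 × (884 − 11.8) × 8.09 / [3440 × (1 + 0.0565 × 8.09)] = 4.25×10^6 / 5012 = 848.9 m³.
Food-to-microorganism ratio F/M = Q S₀ / (V X) = 1500 × 884 / (848.9 × 3440) = 0.4541 d⁻¹.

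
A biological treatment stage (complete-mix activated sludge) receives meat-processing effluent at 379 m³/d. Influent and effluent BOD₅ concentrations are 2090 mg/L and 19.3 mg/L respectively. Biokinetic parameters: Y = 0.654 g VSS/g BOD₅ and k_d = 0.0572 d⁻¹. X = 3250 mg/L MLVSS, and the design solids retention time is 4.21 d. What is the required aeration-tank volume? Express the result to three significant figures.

From the SRT design equation V = Y Q (S₀−S) θ_c / [X (1 + k_d θ_c)] = 0.654 × 379 × (2090 − 19.3) × 4.21 / [3250 × (1 + 0.0572 × 4.21)] = 2.16×10^6 / 4033 = 535.8 m³.

V ≈ 536 m³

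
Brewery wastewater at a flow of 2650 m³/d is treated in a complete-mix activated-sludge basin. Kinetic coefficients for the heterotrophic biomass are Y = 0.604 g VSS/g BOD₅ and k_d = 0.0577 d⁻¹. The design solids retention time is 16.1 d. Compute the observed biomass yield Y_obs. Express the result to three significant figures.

The observed yield is Y_obs = Y/(1 + k_d·θ_c) = 0.604 / (1 + 0.0577 × 16.1) = 0.604 / 1.929 = 0.3131 g VSS per g BOD₅ removed.

Y_obs ≈ 0.313 g VSS/g BOD₅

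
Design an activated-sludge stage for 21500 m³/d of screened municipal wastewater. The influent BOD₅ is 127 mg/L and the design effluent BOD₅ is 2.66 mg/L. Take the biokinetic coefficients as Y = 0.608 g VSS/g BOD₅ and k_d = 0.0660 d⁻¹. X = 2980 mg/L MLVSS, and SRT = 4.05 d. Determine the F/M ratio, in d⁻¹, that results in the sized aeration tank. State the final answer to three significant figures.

F/M ≈ 0.526 d⁻¹

Steady-state biomass mass balance: V·X·(1 + k_d·θ_c) = Y·Q·(S₀ − S)·θ_c, so V = 0.608 × 21500 × (127 − 2.66) × 4.05 / [2980 × (1 + 0.0660 × 4.05)] = 6.58×10^6 / 3777 = 1743 m³.
F/M = applied load / biomass = Q·S₀/(V·X) = 21500 × 127 / (1743 × 2980) = 0.5257 d⁻¹.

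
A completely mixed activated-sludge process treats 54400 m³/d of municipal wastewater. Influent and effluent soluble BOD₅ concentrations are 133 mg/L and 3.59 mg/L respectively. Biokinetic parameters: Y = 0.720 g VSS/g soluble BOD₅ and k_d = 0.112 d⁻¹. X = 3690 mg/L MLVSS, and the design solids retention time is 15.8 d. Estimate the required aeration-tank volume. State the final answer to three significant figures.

V ≈ 7840 m³

From the SRT design equation V = Y Q (S₀−S) θ_c / [X (1 + k_d θ_c)] = 0.720 × 54400 × (133 − 3.59) × 15.8 / [3690 × (1 + 0.112 × 15.8)] = 8.01×10^7 / 10220 = 7836 m³.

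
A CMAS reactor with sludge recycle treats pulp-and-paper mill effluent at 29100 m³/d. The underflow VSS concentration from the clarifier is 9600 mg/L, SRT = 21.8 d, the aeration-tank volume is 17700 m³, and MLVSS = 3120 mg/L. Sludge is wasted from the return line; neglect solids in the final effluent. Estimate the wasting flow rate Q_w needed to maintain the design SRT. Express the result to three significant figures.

Q_w ≈ 264 m³/d

Wasting from the return line (neglecting effluent solids): Q_w = V·X / (θ_c·X_r) = 17700 × 3120 / (21.8 × 9600) = 263.9 m³/d.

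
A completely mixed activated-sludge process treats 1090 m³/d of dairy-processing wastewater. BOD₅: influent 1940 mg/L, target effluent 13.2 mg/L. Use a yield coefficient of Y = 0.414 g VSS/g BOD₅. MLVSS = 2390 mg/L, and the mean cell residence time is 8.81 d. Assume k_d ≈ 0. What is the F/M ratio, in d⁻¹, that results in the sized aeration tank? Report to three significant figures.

F/M ≈ 0.276 d⁻¹

V·X = Y·Q·ΔS·θ_c gives V = 0.414 × 1090 × (1940 − 13.2) × 8.81 / 2390 = 3205 m³.
Food-to-microorganism ratio F/M = Q S₀ / (V X) = 1090 × 1940 / (3205 × 2390) = 0.2761 d⁻¹.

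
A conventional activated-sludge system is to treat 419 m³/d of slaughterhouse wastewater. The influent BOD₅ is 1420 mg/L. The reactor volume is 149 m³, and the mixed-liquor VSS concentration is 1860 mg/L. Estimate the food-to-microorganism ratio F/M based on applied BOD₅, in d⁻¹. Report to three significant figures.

F/M = Q·S₀ / (V·X) = 419 × 1420 / (149.0 × 1860) = 2.147 g BOD₅·(g VSS·d)⁻¹.

F/M ≈ 2.15 d⁻¹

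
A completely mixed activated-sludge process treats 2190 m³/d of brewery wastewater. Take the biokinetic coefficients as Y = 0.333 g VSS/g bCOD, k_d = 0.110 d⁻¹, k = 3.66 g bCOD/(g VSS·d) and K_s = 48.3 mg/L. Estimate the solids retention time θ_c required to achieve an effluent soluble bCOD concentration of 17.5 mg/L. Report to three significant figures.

From 1/θ_c = Y·k·S/(K_s + S) − k_d: Y·k·S/(K_s+S) = 0.333 × 3.66 × 17.5 / (48.3 + 17.5) = 0.3241 d⁻¹.
θ_c = 1/(μ − k_d) = 1/(0.3241 − 0.110) = 1/0.2141 = 4.670 d.

θ_c ≈ 4.67 d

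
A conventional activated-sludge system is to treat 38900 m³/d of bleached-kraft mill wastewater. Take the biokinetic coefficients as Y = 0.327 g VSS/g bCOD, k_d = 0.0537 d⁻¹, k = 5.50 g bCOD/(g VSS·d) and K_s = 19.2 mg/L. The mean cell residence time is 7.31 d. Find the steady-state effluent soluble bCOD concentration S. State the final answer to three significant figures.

S ≈ 2.27 mg/L

For a completely mixed reactor with recycle the Lawrence–McCarty relation gives S = K_s·(1 + k_d·θ_c) / [θ_c·(Y·k − k_d) − 1] = 19.2 × (1 + 0.0537 × 7.31) / [7.31 × (0.327 × 5.50 − 0.0537) − 1] = 26.74 / 11.75 = 2.275 mg/L.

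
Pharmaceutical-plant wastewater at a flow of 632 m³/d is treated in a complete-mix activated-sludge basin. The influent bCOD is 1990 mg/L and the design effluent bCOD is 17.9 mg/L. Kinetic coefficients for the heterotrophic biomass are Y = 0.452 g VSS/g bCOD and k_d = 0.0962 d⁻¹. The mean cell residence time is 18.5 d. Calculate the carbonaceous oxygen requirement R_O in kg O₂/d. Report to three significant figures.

Observed yield with endogenous decay: Y_obs = Y / (1 + k_d·θ_c) = 0.452 / (1 + 0.0962 × 18.5) = 0.452 / 2.780 = 0.1626 g VSS/g bCOD.
Substrate removed = Q·(S₀ − S) = 632 m³/d × (1990 − 17.9) g/m³ = 1.25×10^6 g/d = 1246 kg/d.
Biomass synthesised: P_X = Y_obs × 1246 = 202.7 kg VSS/d.
Carbonaceous O₂ demand = substrate oxidised − cell-mass equivalent = 1246 − 1.42 × 202.7 = 958.6 kg O₂/d.

R_O ≈ 959 kg O₂/d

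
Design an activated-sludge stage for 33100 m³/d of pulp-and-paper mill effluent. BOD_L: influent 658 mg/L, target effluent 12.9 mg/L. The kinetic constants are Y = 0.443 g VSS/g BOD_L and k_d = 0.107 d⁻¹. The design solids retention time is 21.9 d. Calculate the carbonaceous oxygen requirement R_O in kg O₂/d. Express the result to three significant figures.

R_O ≈ 17300 kg O₂/d

The observed yield is Y_obs = Y/(1 + k_d·θ_c) = 0.443 / (1 + 0.107 × 21.9) = 0.443 / 3.343 = 0.1325 g VSS per g BOD_L removed.
Mass of BOD_L removed per day: Q(S₀ − S) = 33100 × 645.1 g/m³ = 21353 kg/d.
P_X = Y_obs·Q·(S₀ − S) = 0.1325 × 21353 = 2829 kg VSS/d.
R_O = Q·(S₀ − S) − 1.42·P_X = 21353 − 1.42 × 2829 = 17335 kg O₂/d.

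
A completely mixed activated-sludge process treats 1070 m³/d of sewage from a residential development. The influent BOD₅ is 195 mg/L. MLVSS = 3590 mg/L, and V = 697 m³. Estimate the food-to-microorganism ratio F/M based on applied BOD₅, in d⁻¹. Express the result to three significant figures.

F/M = Q·S₀ / (V·X) = 1070 × 195 / (697.0 × 3590) = 0.08339 g BOD₅·(g VSS·d)⁻¹.

F/M ≈ 0.0834 d⁻¹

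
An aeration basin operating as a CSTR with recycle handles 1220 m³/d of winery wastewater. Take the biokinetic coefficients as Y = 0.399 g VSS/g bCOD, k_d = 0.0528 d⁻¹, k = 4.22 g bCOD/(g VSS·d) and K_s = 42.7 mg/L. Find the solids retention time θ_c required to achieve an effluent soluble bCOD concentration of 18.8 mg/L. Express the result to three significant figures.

From 1/θ_c = Y·k·S/(K_s + S) − k_d: Y·k·S/(K_s+S) = 0.399 × 4.22 × 18.8 / (42.7 + 18.8) = 0.5147 d⁻¹.
1/θ_c = 0.5147 − 0.0528 = 0.4619 d⁻¹, so θ_c = 2.165 d.

θ_c ≈ 2.16 d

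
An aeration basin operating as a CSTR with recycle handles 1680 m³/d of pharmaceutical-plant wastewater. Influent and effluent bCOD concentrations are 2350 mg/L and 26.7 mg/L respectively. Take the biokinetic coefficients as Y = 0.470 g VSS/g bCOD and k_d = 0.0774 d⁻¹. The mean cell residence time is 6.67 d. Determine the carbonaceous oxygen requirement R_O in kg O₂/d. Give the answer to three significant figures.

R_O ≈ 2190 kg O₂/d

The observed yield is Y_obs = Y/(1 + k_d·θ_c) = 0.470 / (1 + 0.0774 × 6.67) = 0.470 / 1.516 = 0.3100 g VSS per g bCOD removed.
Q·(S₀ − S) = 1680 × (2350 − 26.7) × 10⁻³ = 3903 kg/d removed.
P_X = Y_obs·Q·(S₀ − S) = 0.3100 × 3903 = 1210 kg VSS/d.
R_O = Q·ΔS − 1.42 P_X = 3903 − 1718 = 2185 kg O₂/d.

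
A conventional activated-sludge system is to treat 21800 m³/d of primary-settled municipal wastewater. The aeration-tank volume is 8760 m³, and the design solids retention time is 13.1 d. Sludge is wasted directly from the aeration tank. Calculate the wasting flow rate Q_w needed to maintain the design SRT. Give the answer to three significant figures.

For wasting at MLVSS concentration, Q_w = V/θ_c = 8760/13.1 = 668.7 m³/d.

Q_w ≈ 669 m³/d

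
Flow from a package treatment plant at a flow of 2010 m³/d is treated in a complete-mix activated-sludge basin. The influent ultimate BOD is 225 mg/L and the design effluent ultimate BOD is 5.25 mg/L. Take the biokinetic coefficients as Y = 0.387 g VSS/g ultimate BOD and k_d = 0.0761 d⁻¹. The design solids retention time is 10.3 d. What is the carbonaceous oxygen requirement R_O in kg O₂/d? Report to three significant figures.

R_O ≈ 306 kg O₂/d

The observed yield is Y_obs = Y/(1 + k_d·θ_c) = 0.387 / (1 + 0.0761 × 10.3) = 0.387 / 1.784 = 0.2169 g VSS per g ultimate BOD removed.
ΔS = 225 − 5.25 = 219.8 mg/L, so the substrate removal rate is 2010 × 219.8/1000 = 441.7 kg ultimate BOD/d.
P_X = Y_obs·Q·(S₀ − S) = 0.2169 × 441.7 = 95.83 kg VSS/d.
R_O = Q·ΔS − 1.42 P_X = 441.7 − 136.1 = 305.6 kg O₂/d.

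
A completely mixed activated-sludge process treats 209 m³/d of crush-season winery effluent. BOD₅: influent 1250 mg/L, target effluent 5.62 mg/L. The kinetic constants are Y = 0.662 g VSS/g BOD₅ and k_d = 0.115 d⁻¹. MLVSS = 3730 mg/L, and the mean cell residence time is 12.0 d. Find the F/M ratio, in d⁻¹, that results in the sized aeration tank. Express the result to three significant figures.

F/M ≈ 0.301 d⁻¹

Rearranging the biomass balance for a CMAS with decay, V = Y·Q·ΔS·θ_c / [X·(1+k_d θ_c)] = 0.662 × 209 × (1250 − 5.62) × 12.0 / [3730 × (1 + 0.115 × 12.0)] = 2.07×10^6 / 8877 = 232.7 m³.
F/M = applied load / biomass = Q·S₀/(V·X) = 209 × 1250 / (232.7 × 3730) = 0.3010 d⁻¹.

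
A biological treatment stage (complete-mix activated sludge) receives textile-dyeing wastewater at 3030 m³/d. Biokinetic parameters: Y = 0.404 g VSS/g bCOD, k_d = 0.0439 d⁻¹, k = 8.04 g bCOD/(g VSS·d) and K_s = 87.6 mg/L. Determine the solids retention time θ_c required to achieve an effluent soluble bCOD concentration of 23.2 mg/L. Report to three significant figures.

Specific growth rate at S = 23.2 mg/L: μ = YkS/(K_s+S) = 0.404·8.04·23.2/(87.6+23.2) = 0.6801 d⁻¹.
Then 1/θ_c = μ − k_d = 0.6801 − 0.0439 = 0.6362 d⁻¹, giving θ_c = 1.572 d.

θ_c ≈ 1.57 d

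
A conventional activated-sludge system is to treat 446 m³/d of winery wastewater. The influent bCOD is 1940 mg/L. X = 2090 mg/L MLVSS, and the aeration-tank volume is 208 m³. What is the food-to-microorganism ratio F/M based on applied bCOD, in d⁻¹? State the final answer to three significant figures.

F/M = Q·S₀ / (V·X) = 446 × 1940 / (208.0 × 2090) = 1.990 g bCOD·(g VSS·d)⁻¹.

F/M ≈ 1.99 d⁻¹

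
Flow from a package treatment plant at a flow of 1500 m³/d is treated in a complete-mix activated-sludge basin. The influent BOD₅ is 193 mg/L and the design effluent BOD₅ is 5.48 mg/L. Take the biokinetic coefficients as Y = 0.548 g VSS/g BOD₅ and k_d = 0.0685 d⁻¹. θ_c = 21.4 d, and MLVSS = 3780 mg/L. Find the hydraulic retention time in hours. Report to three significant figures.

τ ≈ 5.66 h

Rearranging the biomass balance for a CMAS with decay, V = Y·Q·ΔS·θ_c / [X·(1+k_d θ_c)] = 0.548 × 1500 × (193 − 5.48) × 21.4 / [3780 × (1 + 0.0685 × 21.4)] = 3.3×10^6 / 9321 = 353.9 m³.
Hydraulic retention time τ = V/Q = 353.9 / 1500 = 0.2359 d = 5.662 h.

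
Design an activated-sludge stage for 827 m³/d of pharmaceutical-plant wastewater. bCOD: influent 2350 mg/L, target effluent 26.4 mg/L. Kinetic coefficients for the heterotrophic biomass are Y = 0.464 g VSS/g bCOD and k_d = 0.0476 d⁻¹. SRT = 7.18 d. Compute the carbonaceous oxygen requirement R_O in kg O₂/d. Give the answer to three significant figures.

Observed yield with endogenous decay: Y_obs = Y / (1 + k_d·θ_c) = 0.464 / (1 + 0.0476 × 7.18) = 0.464 / 1.342 = 0.3458 g VSS/g bCOD.
Q·(S₀ − S) = 827 × (2350 − 26.4) × 10⁻³ = 1922 kg/d removed.
Net sludge production P_X = 0.3458 × 1922 = 664.5 kg VSS/d.
R_O = Q·(S₀ − S) − 1.42·P_X = 1922 − 1.42 × 664.5 = 978.0 kg O₂/d.

R_O ≈ 978 kg O₂/d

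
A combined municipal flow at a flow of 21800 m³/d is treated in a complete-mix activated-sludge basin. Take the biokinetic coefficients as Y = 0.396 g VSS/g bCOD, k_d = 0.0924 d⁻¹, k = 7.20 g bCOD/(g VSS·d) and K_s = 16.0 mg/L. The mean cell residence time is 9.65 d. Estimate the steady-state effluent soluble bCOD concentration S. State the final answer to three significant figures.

S ≈ 1.18 mg/L

Effluent substrate depends only on kinetics and SRT: S = K_s(1 + k_d θ_c) / [θ_c(Yk − k_d) − 1] = 16.0 × (1 + 0.0924 × 9.65) / [9.65 × (0.396 × 7.20 − 0.0924) − 1] = 30.27 / 25.62 = 1.181 mg/L.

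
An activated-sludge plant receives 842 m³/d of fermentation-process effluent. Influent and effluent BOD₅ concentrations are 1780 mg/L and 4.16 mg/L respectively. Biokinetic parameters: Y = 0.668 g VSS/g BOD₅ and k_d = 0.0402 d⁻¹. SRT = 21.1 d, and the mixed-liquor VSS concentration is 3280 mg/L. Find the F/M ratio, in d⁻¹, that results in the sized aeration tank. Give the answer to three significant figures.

Rearranging the biomass balance for a CMAS with decay, V = Y·Q·ΔS·θ_c / [X·(1+k_d θ_c)] = 0.668 × 842 × (1780 − 4.16) × 21.1 / [3280 × (1 + 0.0402 × 21.1)] = 2.11×10^7 / 6062 = 3477 m³.
F/M = Q·S₀ / (V·X) = 842 × 1780 / (3477 × 3280) = 0.1314 g BOD₅·(g VSS·d)⁻¹.

F/M ≈ 0.131 d⁻¹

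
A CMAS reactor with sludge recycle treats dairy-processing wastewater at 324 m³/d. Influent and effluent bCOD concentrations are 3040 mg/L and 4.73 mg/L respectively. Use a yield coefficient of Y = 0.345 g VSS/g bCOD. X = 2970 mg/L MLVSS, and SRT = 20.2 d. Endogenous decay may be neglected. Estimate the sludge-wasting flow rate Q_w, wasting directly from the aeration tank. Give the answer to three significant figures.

With k_d = 0 the design equation reduces to V = Y Q (S₀−S) θ_c / X = 0.345 × 324 × (3040 − 4.73) × 20.2 / 2970 = 2308 m³.
For wasting at MLVSS concentration, Q_w = V/θ_c = 2308/20.2 = 114.2 m³/d.

Q_w ≈ 114 m³/d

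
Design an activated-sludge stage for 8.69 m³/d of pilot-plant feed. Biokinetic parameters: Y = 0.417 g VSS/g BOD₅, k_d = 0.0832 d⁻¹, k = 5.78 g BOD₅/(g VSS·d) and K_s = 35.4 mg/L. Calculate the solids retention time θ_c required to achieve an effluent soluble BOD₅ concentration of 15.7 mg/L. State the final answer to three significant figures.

θ_c ≈ 1.52 d

At the target effluent, Y k S/(K_s+S) = 0.417×5.78×15.7/51.10 = 0.7405 d⁻¹.
Then 1/θ_c = μ − k_d = 0.7405 − 0.0832 = 0.6573 d⁻¹, giving θ_c = 1.521 d.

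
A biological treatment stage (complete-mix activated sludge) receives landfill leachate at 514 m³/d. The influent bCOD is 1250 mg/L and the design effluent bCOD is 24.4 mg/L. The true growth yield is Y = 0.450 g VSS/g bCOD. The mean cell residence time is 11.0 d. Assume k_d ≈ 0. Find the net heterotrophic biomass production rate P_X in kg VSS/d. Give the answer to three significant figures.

Since k_d ≈ 0, Y_obs = Y = 0.450 g VSS/g bCOD.
Mass of bCOD removed per day: Q(S₀ − S) = 514 × 1226 g/m³ = 630.0 kg/d.
So the net sludge growth is P_X = 0.4500 × 630.0 = 283.5 kg VSS/d.

P_X ≈ 283 kg VSS/d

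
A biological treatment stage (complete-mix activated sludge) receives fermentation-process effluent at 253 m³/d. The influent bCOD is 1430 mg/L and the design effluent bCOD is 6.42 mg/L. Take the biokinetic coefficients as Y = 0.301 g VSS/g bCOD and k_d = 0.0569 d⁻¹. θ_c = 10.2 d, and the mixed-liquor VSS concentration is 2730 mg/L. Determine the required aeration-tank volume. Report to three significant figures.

V ≈ 256 m³

Steady-state biomass mass balance: V·X·(1 + k_d·θ_c) = Y·Q·(S₀ − S)·θ_c, so V = 0.301 × 253 × (1430 − 6.42) × 10.2 / [2730 × (1 + 0.0569 × 10.2)] = 1.11×10^6 / 4314 = 256.3 m³.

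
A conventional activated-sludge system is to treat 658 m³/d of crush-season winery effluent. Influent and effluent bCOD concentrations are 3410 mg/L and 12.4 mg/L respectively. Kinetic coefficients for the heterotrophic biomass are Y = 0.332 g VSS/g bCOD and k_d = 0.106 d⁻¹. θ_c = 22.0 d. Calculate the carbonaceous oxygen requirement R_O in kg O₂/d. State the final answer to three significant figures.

Observed yield with endogenous decay: Y_obs = Y / (1 + k_d·θ_c) = 0.332 / (1 + 0.106 × 22.0) = 0.332 / 3.332 = 0.09964 g VSS/g bCOD.
Substrate removed = Q·(S₀ − S) = 658 m³/d × (3410 − 12.4) g/m³ = 2.24×10^6 g/d = 2236 kg/d.
P_X = Y_obs·Q·(S₀ − S) = 0.09964 × 2236 = 222.8 kg VSS/d.
R_O = Q·ΔS − 1.42 P_X = 2236 − 316.3 = 1919 kg O₂/d.

R_O ≈ 1920 kg O₂/d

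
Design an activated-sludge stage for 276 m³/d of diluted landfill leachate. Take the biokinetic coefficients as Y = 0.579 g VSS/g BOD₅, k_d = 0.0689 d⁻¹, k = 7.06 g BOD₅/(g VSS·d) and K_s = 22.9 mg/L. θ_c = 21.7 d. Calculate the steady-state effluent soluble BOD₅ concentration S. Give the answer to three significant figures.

S ≈ 0.663 mg/L

For a completely mixed reactor with recycle the Lawrence–McCarty relation gives S = K_s·(1 + k_d·θ_c) / [θ_c·(Y·k − k_d) − 1] = 22.9 × (1 + 0.0689 × 21.7) / [21.7 × (0.579 × 7.06 − 0.0689) − 1] = 57.14 / 86.21 = 0.6628 mg/L.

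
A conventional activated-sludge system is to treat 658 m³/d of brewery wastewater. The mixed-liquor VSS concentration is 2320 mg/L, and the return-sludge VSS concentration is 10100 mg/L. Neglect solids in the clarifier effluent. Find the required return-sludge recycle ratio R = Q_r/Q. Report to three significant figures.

R = Q_r/Q = X/(X_r − X) = 2320 / (10100 − 2320) = 0.2982.

R ≈ 0.298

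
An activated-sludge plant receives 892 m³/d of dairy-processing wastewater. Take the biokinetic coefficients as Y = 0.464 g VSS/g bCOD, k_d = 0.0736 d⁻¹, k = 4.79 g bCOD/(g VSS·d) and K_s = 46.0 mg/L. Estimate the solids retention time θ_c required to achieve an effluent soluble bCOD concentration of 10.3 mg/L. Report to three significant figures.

At the target effluent, Y k S/(K_s+S) = 0.464×4.79×10.3/56.30 = 0.4066 d⁻¹.
1/θ_c = 0.4066 − 0.0736 = 0.3330 d⁻¹, so θ_c = 3.003 d.

θ_c ≈ 3.00 d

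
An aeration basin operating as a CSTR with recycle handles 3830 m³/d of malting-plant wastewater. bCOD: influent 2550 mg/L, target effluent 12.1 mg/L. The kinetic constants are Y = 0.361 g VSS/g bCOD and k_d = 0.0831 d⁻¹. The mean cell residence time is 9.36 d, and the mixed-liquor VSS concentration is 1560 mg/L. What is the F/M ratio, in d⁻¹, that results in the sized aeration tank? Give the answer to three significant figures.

F/M ≈ 0.529 d⁻¹

Steady-state biomass mass balance: V·X·(1 + k_d·θ_c) = Y·Q·(S₀ − S)·θ_c, so V = 0.361 × 3830 × (2550 − 12.1) × 9.36 / [1560 × (1 + 0.0831 × 9.36)] = 3.28×10^7 / 2773 = 11843 m³.
F/M = Q·S₀ / (V·X) = 3830 × 2550 / (11843 × 1560) = 0.5287 g bCOD·(g VSS·d)⁻¹.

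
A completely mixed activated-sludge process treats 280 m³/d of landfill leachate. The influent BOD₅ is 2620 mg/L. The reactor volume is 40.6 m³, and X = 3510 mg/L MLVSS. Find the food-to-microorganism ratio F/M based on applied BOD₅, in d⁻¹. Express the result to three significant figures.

F/M ≈ 5.15 d⁻¹

F/M = applied load / biomass = Q·S₀/(V·X) = 280 × 2620 / (40.60 × 3510) = 5.148 d⁻¹.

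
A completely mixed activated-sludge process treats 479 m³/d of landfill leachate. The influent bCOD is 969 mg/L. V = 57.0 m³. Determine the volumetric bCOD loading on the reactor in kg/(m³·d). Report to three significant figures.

L_v ≈ 8.14 kg bCOD/(m³·d)

Applied bCOD load per unit volume = Q·S₀/V = (479 × 969/1000)/57.00 = 8.143 kg bCOD·m⁻³·d⁻¹.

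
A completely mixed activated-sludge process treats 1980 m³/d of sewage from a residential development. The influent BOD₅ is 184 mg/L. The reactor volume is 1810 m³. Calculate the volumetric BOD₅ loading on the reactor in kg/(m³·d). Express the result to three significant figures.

Volumetric loading L_v = Q·S₀ / V = 1980 × 184 g/m³ / 1810 m³ = 201.3 g/(m³·d) = 0.2013 kg BOD₅/(m³·d).

L_v ≈ 0.201 kg BOD₅/(m³·d)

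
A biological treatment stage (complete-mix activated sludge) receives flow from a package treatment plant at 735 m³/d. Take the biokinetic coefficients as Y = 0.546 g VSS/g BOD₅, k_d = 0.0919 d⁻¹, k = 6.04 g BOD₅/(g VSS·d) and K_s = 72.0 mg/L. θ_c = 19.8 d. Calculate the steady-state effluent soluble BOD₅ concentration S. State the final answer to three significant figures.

For a completely mixed reactor with recycle the Lawrence–McCarty relation gives S = K_s·(1 + k_d·θ_c) / [θ_c·(Y·k − k_d) − 1] = 72.0 × (1 + 0.0919 × 19.8) / [19.8 × (0.546 × 6.04 − 0.0919) − 1] = 203.0 / 62.48 = 3.249 mg/L.

S ≈ 3.25 mg/L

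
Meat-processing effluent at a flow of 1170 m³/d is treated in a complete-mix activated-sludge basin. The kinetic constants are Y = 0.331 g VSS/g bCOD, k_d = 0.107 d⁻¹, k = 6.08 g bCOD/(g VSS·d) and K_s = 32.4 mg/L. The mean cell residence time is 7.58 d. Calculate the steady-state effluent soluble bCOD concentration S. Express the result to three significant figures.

For a completely mixed reactor with recycle the Lawrence–McCarty relation gives S = K_s·(1 + k_d·θ_c) / [θ_c·(Y·k − k_d) − 1] = 32.4 × (1 + 0.107 × 7.58) / [7.58 × (0.331 × 6.08 − 0.107) − 1] = 58.68 / 13.44 = 4.365 mg/L.

S ≈ 4.36 mg/L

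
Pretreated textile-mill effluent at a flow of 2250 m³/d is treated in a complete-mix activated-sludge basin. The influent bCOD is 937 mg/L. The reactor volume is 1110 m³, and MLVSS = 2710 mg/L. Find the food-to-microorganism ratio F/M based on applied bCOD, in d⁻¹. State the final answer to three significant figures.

F/M ≈ 0.701 d⁻¹

F/M = applied load / biomass = Q·S₀/(V·X) = 2250 × 937 / (1110 × 2710) = 0.7009 d⁻¹.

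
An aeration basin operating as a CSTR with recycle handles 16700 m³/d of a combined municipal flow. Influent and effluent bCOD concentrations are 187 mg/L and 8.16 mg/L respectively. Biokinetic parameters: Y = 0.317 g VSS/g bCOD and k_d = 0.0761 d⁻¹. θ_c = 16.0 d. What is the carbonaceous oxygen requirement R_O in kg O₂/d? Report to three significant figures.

R_O ≈ 2380 kg O₂/d

Correct the yield for decay: Y_obs = Y/(1 + k_d θ_c) = 0.317 / (1 + 0.0761 × 16.0) = 0.317 / 2.218 = 0.1429.
ΔS = 187 − 8.16 = 178.8 mg/L, so the substrate removal rate is 16700 × 178.8/1000 = 2987 kg bCOD/d.
Net sludge production P_X = 0.1429 × 2987 = 426.9 kg VSS/d.
R_O = Q·(S₀ − S) − 1.42·P_X = 2987 − 1.42 × 426.9 = 2380 kg O₂/d.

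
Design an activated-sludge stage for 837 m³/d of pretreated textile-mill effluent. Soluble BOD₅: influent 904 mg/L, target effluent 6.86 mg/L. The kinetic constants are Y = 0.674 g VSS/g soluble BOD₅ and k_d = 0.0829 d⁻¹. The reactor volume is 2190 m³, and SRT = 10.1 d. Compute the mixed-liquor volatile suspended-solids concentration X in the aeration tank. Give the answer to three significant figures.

From V·X·(1 + k_d·θ_c) = Y·Q·(S₀ − S)·θ_c: X = 0.674 × 837 × (904 − 6.86) × 10.1 / [2190 × (1 + 0.0829 × 10.1)] = 1270 mg/L.

X ≈ 1270 mg/L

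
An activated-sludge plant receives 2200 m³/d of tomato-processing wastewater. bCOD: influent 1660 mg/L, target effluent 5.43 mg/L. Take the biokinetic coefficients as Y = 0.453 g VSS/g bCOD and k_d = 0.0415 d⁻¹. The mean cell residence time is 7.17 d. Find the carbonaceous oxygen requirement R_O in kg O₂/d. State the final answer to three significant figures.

R_O ≈ 1840 kg O₂/d

Observed yield with endogenous decay: Y_obs = Y / (1 + k_d·θ_c) = 0.453 / (1 + 0.0415 × 7.17) = 0.453 / 1.298 = 0.3491 g VSS/g bCOD.
Mass of bCOD removed per day: Q(S₀ − S) = 2200 × 1655 g/m³ = 3640 kg/d.
P_X = Y_obs·Q·(S₀ − S) = 0.3491 × 3640 = 1271 kg VSS/d.
R_O = Q·ΔS − 1.42 P_X = 3640 − 1805 = 1836 kg O₂/d.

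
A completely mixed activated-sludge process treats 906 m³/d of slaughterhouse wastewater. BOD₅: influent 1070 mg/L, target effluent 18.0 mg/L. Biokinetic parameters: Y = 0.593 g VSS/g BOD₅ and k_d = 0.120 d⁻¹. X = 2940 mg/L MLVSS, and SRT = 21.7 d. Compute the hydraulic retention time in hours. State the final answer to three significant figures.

Rearranging the biomass balance for a CMAS with decay, V = Y·Q·ΔS·θ_c / [X·(1+k_d θ_c)] = 0.593 × 906 × (1070 − 18.0) × 21.7 / [2940 × (1 + 0.120 × 21.7)] = 1.23×10^7 / 10596 = 1158 m³.
τ = V/Q = 1158/906 = 1.278 d, or 30.66 h.

τ ≈ 30.7 h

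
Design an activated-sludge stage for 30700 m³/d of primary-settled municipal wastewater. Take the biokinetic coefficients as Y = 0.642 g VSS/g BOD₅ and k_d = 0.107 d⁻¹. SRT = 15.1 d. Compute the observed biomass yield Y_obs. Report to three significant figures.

Y_obs ≈ 0.245 g VSS/g BOD₅

The observed yield is Y_obs = Y/(1 + k_d·θ_c) = 0.642 / (1 + 0.107 × 15.1) = 0.642 / 2.616 = 0.2454 g VSS per g BOD₅ removed.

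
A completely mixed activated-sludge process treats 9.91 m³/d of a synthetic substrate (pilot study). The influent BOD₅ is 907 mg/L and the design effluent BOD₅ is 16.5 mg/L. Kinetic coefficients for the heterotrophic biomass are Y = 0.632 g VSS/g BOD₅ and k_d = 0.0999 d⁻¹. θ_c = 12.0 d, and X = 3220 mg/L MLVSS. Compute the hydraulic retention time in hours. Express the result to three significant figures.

Rearranging the biomass balance for a CMAS with decay, V = Y·Q·ΔS·θ_c / [X·(1+k_d θ_c)] = 0.632 × 9.91 × (907 − 16.5) × 12.0 / [3220 × (1 + 0.0999 × 12.0)] = 6.69×10^4 / 7080 = 9.453 m³.
τ = V/Q = 9.453/9.91 = 0.9539 d, or 22.89 h.

τ ≈ 22.9 h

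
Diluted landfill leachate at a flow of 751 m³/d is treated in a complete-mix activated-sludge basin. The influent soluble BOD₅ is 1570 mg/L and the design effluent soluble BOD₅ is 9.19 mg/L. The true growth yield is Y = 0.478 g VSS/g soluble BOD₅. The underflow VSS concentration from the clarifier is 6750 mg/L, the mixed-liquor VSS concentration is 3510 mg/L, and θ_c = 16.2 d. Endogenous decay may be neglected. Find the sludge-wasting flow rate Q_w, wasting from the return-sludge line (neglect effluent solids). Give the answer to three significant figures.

V·X = Y·Q·ΔS·θ_c gives V = 0.478 × 751 × (1570 − 9.19) × 16.2 / 3510 = 2586 m³.
Wasting from the return line (neglecting effluent solids): Q_w = V·X / (θ_c·X_r) = 2586 × 3510 / (16.2 × 6750) = 83.01 m³/d.

Q_w ≈ 83.0 m³/d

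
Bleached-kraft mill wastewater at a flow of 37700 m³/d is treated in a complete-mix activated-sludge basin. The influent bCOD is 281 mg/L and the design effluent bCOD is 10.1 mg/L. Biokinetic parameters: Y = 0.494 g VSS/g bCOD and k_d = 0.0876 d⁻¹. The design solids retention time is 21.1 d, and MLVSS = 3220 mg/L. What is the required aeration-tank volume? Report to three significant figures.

V ≈ 11600 m³

Rearranging the biomass balance for a CMAS with decay, V = Y·Q·ΔS·θ_c / [X·(1+k_d θ_c)] = 0.494 × 37700 × (281 − 10.1) × 21.1 / [3220 × (1 + 0.0876 × 21.1)] = 1.06×10^8 / 9172 = 11607 m³.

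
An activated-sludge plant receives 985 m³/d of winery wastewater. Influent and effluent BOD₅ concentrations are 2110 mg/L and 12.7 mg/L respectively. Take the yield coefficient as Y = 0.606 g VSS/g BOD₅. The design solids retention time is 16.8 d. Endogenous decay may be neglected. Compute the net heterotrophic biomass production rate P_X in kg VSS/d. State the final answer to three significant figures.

Since k_d ≈ 0, Y_obs = Y = 0.606 g VSS/g BOD₅.
ΔS = 2110 − 12.7 = 2097 mg/L, so the substrate removal rate is 985 × 2097/1000 = 2066 kg BOD₅/d.
Net biomass production P_X = Y_obs × Q·(S₀ − S) = 0.6060 × 2066 = 1252 kg VSS/d.

P_X ≈ 1250 kg VSS/d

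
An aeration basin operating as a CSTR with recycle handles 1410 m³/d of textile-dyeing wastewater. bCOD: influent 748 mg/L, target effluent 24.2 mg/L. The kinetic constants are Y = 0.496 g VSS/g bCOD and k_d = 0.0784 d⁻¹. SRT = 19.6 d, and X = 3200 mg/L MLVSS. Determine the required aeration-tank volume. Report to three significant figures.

V ≈ 1220 m³

Rearranging the biomass balance for a CMAS with decay, V = Y·Q·ΔS·θ_c / [X·(1+k_d θ_c)] = 0.496 × 1410 × (748 − 24.2) × 19.6 / [3200 × (1 + 0.0784 × 19.6)] = 9.92×10^6 / 8117 = 1222 m³.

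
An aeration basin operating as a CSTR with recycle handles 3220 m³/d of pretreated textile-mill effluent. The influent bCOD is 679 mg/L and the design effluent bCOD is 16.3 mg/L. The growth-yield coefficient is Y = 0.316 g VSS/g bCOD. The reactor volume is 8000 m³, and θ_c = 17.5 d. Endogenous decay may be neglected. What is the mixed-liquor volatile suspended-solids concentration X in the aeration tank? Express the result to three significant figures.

Without decay, X = Y Q (S₀−S) θ_c / V = 0.316 × 3220 × (679 − 16.3) × 17.5 / 8000 = 1475 mg/L.

X ≈ 1480 mg/L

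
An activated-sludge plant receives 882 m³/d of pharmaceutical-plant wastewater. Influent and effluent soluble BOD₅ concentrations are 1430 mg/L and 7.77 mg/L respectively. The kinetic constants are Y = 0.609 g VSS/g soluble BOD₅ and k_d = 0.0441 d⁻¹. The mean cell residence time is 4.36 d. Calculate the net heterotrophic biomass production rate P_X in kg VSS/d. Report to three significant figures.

P_X ≈ 641 kg VSS/d

Y_obs = Y / (1 + k_d θ_c) = 0.609 / (1 + 0.0441 × 4.36) = 0.609 / 1.192 = 0.5108.
Q·(S₀ − S) = 882 × (1430 − 7.77) × 10⁻³ = 1254 kg/d removed.
So the net sludge growth is P_X = 0.5108 × 1254 = 640.7 kg VSS/d.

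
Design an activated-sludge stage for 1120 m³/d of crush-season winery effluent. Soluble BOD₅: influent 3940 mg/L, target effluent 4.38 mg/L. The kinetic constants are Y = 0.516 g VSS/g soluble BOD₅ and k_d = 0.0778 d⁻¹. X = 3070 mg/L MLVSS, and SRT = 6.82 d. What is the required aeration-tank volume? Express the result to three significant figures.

From the SRT design equation V = Y Q (S₀−S) θ_c / [X (1 + k_d θ_c)] = 0.516 × 1120 × (3940 − 4.38) × 6.82 / [3070 × (1 + 0.0778 × 6.82)] = 1.55×10^7 / 4699 = 3301 m³.

V ≈ 3300 m³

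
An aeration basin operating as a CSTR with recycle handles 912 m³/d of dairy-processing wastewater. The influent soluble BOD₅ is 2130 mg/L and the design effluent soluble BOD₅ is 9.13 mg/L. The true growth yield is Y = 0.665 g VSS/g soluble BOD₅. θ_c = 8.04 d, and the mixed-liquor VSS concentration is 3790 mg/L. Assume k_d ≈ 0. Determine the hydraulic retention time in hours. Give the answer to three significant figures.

τ ≈ 71.8 h

Biomass mass balance (decay neglected): V·X = Y·Q·(S₀ − S)·θ_c, so V = 0.665 × 912 × (2130 − 9.13) × 8.04 / 3790 = 2729 m³.
τ = V/Q = 2729/912 = 2.992 d, or 71.81 h.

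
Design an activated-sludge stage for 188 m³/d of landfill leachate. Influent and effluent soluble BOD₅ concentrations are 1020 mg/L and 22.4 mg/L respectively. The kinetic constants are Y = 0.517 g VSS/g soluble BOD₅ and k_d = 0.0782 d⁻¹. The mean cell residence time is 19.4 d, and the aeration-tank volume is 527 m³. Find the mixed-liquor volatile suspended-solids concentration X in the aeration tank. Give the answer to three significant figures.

X ≈ 1420 mg/L

From V·X·(1 + k_d·θ_c) = Y·Q·(S₀ − S)·θ_c: X = 0.517 × 188 × (1020 − 22.4) × 19.4 / [527 × (1 + 0.0782 × 19.4)] = 1418 mg/L.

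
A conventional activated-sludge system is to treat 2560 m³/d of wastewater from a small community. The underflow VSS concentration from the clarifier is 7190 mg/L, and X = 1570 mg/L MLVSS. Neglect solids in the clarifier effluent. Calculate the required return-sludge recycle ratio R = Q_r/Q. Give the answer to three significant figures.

Mass balance around the secondary clarifier (neglecting effluent solids): R = X / (X_r − X) = 1570 / (7190 − 1570) = 0.2794.

R ≈ 0.279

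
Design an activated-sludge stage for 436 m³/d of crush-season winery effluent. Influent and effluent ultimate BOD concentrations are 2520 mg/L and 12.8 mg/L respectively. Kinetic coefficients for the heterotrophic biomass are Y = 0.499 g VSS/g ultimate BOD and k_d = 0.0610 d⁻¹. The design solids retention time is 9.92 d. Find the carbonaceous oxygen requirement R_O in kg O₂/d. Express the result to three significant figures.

Y_obs = Y / (1 + k_d θ_c) = 0.499 / (1 + 0.0610 × 9.92) = 0.499 / 1.605 = 0.3109.
Mass of ultimate BOD removed per day: Q(S₀ − S) = 436 × 2507 g/m³ = 1093 kg/d.
P_X = Y_obs·Q·(S₀ − S) = 0.3109 × 1093 = 339.8 kg VSS/d.
R_O = Q·ΔS − 1.42 P_X = 1093 − 482.6 = 610.6 kg O₂/d.

R_O ≈ 611 kg O₂/d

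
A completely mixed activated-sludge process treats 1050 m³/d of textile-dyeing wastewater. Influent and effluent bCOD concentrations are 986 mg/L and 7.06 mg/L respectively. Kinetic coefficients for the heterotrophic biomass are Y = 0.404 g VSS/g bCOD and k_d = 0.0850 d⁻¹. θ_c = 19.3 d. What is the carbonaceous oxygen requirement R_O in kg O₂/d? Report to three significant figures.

R_O ≈ 805 kg O₂/d

Observed yield with endogenous decay: Y_obs = Y / (1 + k_d·θ_c) = 0.404 / (1 + 0.0850 × 19.3) = 0.404 / 2.641 = 0.1530 g VSS/g bCOD.
Mass of bCOD removed per day: Q(S₀ − S) = 1050 × 978.9 g/m³ = 1028 kg/d.
Net sludge production P_X = 0.1530 × 1028 = 157.3 kg VSS/d.
R_O = Q·ΔS − 1.42 P_X = 1028 − 223.3 = 804.6 kg O₂/d.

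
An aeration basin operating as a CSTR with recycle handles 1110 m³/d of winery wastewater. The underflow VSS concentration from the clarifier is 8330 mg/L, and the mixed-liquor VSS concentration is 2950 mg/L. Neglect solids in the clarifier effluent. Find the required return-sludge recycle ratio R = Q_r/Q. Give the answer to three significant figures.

R ≈ 0.548

Mass balance around the secondary clarifier (neglecting effluent solids): R = X / (X_r − X) = 2950 / (8330 − 2950) = 0.5483.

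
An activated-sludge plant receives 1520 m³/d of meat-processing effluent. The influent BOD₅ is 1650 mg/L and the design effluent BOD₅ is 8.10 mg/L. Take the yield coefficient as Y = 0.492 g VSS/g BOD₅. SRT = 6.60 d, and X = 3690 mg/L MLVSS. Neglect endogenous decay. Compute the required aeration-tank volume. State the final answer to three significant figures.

Biomass mass balance (decay neglected): V·X = Y·Q·(S₀ − S)·θ_c, so V = 0.492 × 1520 × (1650 − 8.10) × 6.60 / 3690 = 2196 m³.

V ≈ 2200 m³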